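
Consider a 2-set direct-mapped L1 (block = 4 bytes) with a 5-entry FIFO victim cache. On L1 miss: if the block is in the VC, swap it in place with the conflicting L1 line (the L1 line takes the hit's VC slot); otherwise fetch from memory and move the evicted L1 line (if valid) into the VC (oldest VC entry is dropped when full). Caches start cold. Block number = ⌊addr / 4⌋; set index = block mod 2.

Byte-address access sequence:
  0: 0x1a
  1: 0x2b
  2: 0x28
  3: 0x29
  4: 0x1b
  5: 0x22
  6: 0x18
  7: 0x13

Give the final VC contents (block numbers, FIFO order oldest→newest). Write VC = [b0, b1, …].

VC = [10, 8, 6]

#0 0x1a→b6/s0 MISS; vc=[]
#1 0x2b→b10/s0 MISS; vc=[6]
#2 0x28→b10/s0 L1-HIT; vc=[6]
#3 0x29→b10/s0 L1-HIT; vc=[6]
#4 0x1b→b6/s0 VC-HIT; vc=[10]
#5 0x22→b8/s0 MISS; vc=[10,6]
#6 0x18→b6/s0 VC-HIT; vc=[10,8]
#7 0x13→b4/s0 MISS; vc=[10,8,6]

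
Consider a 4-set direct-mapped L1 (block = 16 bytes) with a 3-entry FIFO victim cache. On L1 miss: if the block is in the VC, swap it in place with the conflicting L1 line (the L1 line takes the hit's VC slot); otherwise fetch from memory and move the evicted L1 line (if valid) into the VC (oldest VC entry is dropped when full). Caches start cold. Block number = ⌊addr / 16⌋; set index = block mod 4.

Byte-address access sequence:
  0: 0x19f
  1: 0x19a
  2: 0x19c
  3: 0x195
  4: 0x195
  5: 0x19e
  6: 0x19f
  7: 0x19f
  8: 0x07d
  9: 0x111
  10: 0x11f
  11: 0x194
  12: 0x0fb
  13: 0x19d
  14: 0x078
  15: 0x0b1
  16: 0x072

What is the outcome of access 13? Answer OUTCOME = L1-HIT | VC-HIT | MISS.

#0 0x19f→b25/s1 MISS; vc=[]
#1 0x19a→b25/s1 L1-HIT; vc=[]
#2 0x19c→b25/s1 L1-HIT; vc=[]
#3 0x195→b25/s1 L1-HIT; vc=[]
#4 0x195→b25/s1 L1-HIT; vc=[]
#5 0x19e→b25/s1 L1-HIT; vc=[]
#6 0x19f→b25/s1 L1-HIT; vc=[]
#7 0x19f→b25/s1 L1-HIT; vc=[]
#8 0x7d→b7/s3 MISS; vc=[]
#9 0x111→b17/s1 MISS; vc=[25]
#10 0x11f→b17/s1 L1-HIT; vc=[25]
#11 0x194→b25/s1 VC-HIT; vc=[17]
#12 0xfb→b15/s3 MISS; vc=[17,7]
#13 0x19d→b25/s1 L1-HIT; vc=[17,7]
#14 0x78→b7/s3 VC-HIT; vc=[17,15]
#15 0xb1→b11/s3 MISS; vc=[17,15,7]
#16 0x72→b7/s3 VC-HIT; vc=[17,15,11]

OUTCOME = L1-HIT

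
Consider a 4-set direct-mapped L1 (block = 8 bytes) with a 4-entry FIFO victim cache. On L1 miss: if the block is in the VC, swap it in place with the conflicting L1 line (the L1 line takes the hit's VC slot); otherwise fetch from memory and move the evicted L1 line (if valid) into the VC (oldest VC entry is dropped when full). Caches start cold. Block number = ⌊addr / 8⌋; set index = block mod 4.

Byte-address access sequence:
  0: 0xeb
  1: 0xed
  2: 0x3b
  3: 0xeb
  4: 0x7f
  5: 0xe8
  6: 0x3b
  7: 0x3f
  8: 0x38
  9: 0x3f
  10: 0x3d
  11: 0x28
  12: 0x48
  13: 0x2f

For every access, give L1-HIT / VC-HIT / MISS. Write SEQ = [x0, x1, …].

SEQ = [MISS, L1-HIT, MISS, L1-HIT, MISS, L1-HIT, VC-HIT, L1-HIT, L1-HIT, L1-HIT, L1-HIT, MISS, MISS, VC-HIT]

0: 0xeb (blk 29, set 1) → MISS  vc=[]
1: 0xed (blk 29, set 1) → L1-HIT  vc=[]
2: 0x3b (blk 7, set 3) → MISS  vc=[]
3: 0xeb (blk 29, set 1) → L1-HIT  vc=[]
4: 0x7f (blk 15, set 3) → MISS  vc=[7]
5: 0xe8 (blk 29, set 1) → L1-HIT  vc=[7]
6: 0x3b (blk 7, set 3) → VC-HIT  vc=[15]
7: 0x3f (blk 7, set 3) → L1-HIT  vc=[15]
8: 0x38 (blk 7, set 3) → L1-HIT  vc=[15]
9: 0x3f (blk 7, set 3) → L1-HIT  vc=[15]
10: 0x3d (blk 7, set 3) → L1-HIT  vc=[15]
11: 0x28 (blk 5, set 1) → MISS  vc=[15, 29]
12: 0x48 (blk 9, set 1) → MISS  vc=[15, 29, 5]
13: 0x2f (blk 5, set 1) → VC-HIT  vc=[15, 29, 9]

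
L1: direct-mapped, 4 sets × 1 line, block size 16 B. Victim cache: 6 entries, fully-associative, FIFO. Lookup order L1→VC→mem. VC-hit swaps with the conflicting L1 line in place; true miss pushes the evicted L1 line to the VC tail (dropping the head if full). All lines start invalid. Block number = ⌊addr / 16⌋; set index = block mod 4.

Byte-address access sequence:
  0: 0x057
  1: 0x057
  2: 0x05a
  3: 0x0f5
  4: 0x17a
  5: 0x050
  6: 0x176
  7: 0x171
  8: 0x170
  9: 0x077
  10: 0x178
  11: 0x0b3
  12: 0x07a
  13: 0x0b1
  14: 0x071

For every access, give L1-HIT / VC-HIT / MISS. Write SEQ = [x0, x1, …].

0: 0x57 (blk 5, set 1) → MISS  vc=[]
1: 0x57 (blk 5, set 1) → L1-HIT  vc=[]
2: 0x5a (blk 5, set 1) → L1-HIT  vc=[]
3: 0xf5 (blk 15, set 3) → MISS  vc=[]
4: 0x17a (blk 23, set 3) → MISS  vc=[15]
5: 0x50 (blk 5, set 1) → L1-HIT  vc=[15]
6: 0x176 (blk 23, set 3) → L1-HIT  vc=[15]
7: 0x171 (blk 23, set 3) → L1-HIT  vc=[15]
8: 0x170 (blk 23, set 3) → L1-HIT  vc=[15]
9: 0x77 (blk 7, set 3) → MISS  vc=[15, 23]
10: 0x178 (blk 23, set 3) → VC-HIT  vc=[15, 7]
11: 0xb3 (blk 11, set 3) → MISS  vc=[15, 7, 23]
12: 0x7a (blk 7, set 3) → VC-HIT  vc=[15, 11, 23]
13: 0xb1 (blk 11, set 3) → VC-HIT  vc=[15, 7, 23]
14: 0x71 (blk 7, set 3) → VC-HIT  vc=[15, 11, 23]

SEQ = [MISS, L1-HIT, L1-HIT, MISS, MISS, L1-HIT, L1-HIT, L1-HIT, L1-HIT, MISS, VC-HIT, MISS, VC-HIT, VC-HIT, VC-HIT]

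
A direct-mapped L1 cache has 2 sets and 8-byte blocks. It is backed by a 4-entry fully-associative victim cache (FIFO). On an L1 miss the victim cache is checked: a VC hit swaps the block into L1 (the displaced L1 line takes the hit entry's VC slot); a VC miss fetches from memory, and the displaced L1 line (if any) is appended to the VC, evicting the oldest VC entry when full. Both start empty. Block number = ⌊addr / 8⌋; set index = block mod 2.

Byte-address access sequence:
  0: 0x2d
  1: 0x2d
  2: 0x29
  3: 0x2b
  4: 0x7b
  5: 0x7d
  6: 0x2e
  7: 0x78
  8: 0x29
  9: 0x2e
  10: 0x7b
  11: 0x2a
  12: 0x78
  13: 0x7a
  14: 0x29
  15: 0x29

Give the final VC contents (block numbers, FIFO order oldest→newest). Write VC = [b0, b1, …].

#0 0x2d→b5/s1 MISS; vc=[]
#1 0x2d→b5/s1 L1-HIT; vc=[]
#2 0x29→b5/s1 L1-HIT; vc=[]
#3 0x2b→b5/s1 L1-HIT; vc=[]
#4 0x7b→b15/s1 MISS; vc=[5]
#5 0x7d→b15/s1 L1-HIT; vc=[5]
#6 0x2e→b5/s1 VC-HIT; vc=[15]
#7 0x78→b15/s1 VC-HIT; vc=[5]
#8 0x29→b5/s1 VC-HIT; vc=[15]
#9 0x2e→b5/s1 L1-HIT; vc=[15]
#10 0x7b→b15/s1 VC-HIT; vc=[5]
#11 0x2a→b5/s1 VC-HIT; vc=[15]
#12 0x78→b15/s1 VC-HIT; vc=[5]
#13 0x7a→b15/s1 L1-HIT; vc=[5]
#14 0x29→b5/s1 VC-HIT; vc=[15]
#15 0x29→b5/s1 L1-HIT; vc=[15]

VC = [15]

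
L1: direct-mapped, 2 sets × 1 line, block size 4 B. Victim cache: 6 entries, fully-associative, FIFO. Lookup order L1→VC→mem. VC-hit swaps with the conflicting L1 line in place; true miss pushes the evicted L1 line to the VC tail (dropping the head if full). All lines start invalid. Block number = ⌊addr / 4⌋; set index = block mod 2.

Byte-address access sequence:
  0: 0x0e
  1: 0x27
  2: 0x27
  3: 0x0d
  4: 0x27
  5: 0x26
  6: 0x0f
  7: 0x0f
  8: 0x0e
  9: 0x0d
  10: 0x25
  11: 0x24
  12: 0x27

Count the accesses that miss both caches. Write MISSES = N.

  [0] addr=0xe blk=3 s=1: MISS | VC []
  [1] addr=0x27 blk=9 s=1: MISS | VC [3]
  [2] addr=0x27 blk=9 s=1: L1-HIT | VC [3]
  [3] addr=0xd blk=3 s=1: VC-HIT | VC [9]
  [4] addr=0x27 blk=9 s=1: VC-HIT | VC [3]
  [5] addr=0x26 blk=9 s=1: L1-HIT | VC [3]
  [6] addr=0xf blk=3 s=1: VC-HIT | VC [9]
  [7] addr=0xf blk=3 s=1: L1-HIT | VC [9]
  [8] addr=0xe blk=3 s=1: L1-HIT | VC [9]
  [9] addr=0xd blk=3 s=1: L1-HIT | VC [9]
  [10] addr=0x25 blk=9 s=1: VC-HIT | VC [3]
  [11] addr=0x24 blk=9 s=1: L1-HIT | VC [3]
  [12] addr=0x27 blk=9 s=1: L1-HIT | VC [3]

MISSES = 2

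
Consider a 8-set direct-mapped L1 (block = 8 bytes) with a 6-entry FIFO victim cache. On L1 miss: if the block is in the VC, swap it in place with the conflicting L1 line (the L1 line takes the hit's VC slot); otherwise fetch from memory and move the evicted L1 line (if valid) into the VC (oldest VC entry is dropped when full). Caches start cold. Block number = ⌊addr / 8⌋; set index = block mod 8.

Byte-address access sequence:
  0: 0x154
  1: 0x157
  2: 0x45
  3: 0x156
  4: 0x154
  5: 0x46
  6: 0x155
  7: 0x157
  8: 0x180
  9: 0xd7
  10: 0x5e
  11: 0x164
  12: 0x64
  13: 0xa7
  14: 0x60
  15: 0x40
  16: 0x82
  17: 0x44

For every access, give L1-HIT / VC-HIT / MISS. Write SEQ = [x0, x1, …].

0: 0x154 (blk 42, set 2) → MISS  vc=[]
1: 0x157 (blk 42, set 2) → L1-HIT  vc=[]
2: 0x45 (blk 8, set 0) → MISS  vc=[]
3: 0x156 (blk 42, set 2) → L1-HIT  vc=[]
4: 0x154 (blk 42, set 2) → L1-HIT  vc=[]
5: 0x46 (blk 8, set 0) → L1-HIT  vc=[]
6: 0x155 (blk 42, set 2) → L1-HIT  vc=[]
7: 0x157 (blk 42, set 2) → L1-HIT  vc=[]
8: 0x180 (blk 48, set 0) → MISS  vc=[8]
9: 0xd7 (blk 26, set 2) → MISS  vc=[8, 42]
10: 0x5e (blk 11, set 3) → MISS  vc=[8, 42]
11: 0x164 (blk 44, set 4) → MISS  vc=[8, 42]
12: 0x64 (blk 12, set 4) → MISS  vc=[8, 42, 44]
13: 0xa7 (blk 20, set 4) → MISS  vc=[8, 42, 44, 12]
14: 0x60 (blk 12, set 4) → VC-HIT  vc=[8, 42, 44, 20]
15: 0x40 (blk 8, set 0) → VC-HIT  vc=[48, 42, 44, 20]
16: 0x82 (blk 16, set 0) → MISS  vc=[48, 42, 44, 20, 8]
17: 0x44 (blk 8, set 0) → VC-HIT  vc=[48, 42, 44, 20, 16]

SEQ = [MISS, L1-HIT, MISS, L1-HIT, L1-HIT, L1-HIT, L1-HIT, L1-HIT, MISS, MISS, MISS, MISS, MISS, MISS, VC-HIT, VC-HIT, MISS, VC-HIT]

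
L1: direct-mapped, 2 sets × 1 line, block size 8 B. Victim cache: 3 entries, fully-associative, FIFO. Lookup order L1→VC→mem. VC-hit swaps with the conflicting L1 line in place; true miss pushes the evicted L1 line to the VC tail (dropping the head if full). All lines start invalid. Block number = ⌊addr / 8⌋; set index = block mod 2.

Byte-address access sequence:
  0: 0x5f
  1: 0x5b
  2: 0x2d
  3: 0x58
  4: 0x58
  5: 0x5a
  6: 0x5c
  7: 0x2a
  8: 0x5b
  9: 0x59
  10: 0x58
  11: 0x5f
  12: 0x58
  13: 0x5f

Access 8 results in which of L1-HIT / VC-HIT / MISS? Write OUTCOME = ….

OUTCOME = VC-HIT

0: 0x5f (blk 11, set 1) → MISS  vc=[]
1: 0x5b (blk 11, set 1) → L1-HIT  vc=[]
2: 0x2d (blk 5, set 1) → MISS  vc=[11]
3: 0x58 (blk 11, set 1) → VC-HIT  vc=[5]
4: 0x58 (blk 11, set 1) → L1-HIT  vc=[5]
5: 0x5a (blk 11, set 1) → L1-HIT  vc=[5]
6: 0x5c (blk 11, set 1) → L1-HIT  vc=[5]
7: 0x2a (blk 5, set 1) → VC-HIT  vc=[11]
8: 0x5b (blk 11, set 1) → VC-HIT  vc=[5]
9: 0x59 (blk 11, set 1) → L1-HIT  vc=[5]
10: 0x58 (blk 11, set 1) → L1-HIT  vc=[5]
11: 0x5f (blk 11, set 1) → L1-HIT  vc=[5]
12: 0x58 (blk 11, set 1) → L1-HIT  vc=[5]
13: 0x5f (blk 11, set 1) → L1-HIT  vc=[5]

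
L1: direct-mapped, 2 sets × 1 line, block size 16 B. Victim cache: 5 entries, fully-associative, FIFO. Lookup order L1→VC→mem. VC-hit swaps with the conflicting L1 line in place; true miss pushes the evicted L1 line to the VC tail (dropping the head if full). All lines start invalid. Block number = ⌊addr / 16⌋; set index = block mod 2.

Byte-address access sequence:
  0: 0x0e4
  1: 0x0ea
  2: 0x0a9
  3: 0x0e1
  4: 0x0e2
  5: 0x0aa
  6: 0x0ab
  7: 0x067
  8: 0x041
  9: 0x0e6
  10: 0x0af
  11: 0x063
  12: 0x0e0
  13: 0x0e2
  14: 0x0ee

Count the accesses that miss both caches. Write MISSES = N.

  [0] addr=0xe4 blk=14 s=0: MISS | VC []
  [1] addr=0xea blk=14 s=0: L1-HIT | VC []
  [2] addr=0xa9 blk=10 s=0: MISS | VC [14]
  [3] addr=0xe1 blk=14 s=0: VC-HIT | VC [10]
  [4] addr=0xe2 blk=14 s=0: L1-HIT | VC [10]
  [5] addr=0xaa blk=10 s=0: VC-HIT | VC [14]
  [6] addr=0xab blk=10 s=0: L1-HIT | VC [14]
  [7] addr=0x67 blk=6 s=0: MISS | VC [14, 10]
  [8] addr=0x41 blk=4 s=0: MISS | VC [14, 10, 6]
  [9] addr=0xe6 blk=14 s=0: VC-HIT | VC [4, 10, 6]
  [10] addr=0xaf blk=10 s=0: VC-HIT | VC [4, 14, 6]
  [11] addr=0x63 blk=6 s=0: VC-HIT | VC [4, 14, 10]
  [12] addr=0xe0 blk=14 s=0: VC-HIT | VC [4, 6, 10]
  [13] addr=0xe2 blk=14 s=0: L1-HIT | VC [4, 6, 10]
  [14] addr=0xee blk=14 s=0: L1-HIT | VC [4, 6, 10]

MISSES = 4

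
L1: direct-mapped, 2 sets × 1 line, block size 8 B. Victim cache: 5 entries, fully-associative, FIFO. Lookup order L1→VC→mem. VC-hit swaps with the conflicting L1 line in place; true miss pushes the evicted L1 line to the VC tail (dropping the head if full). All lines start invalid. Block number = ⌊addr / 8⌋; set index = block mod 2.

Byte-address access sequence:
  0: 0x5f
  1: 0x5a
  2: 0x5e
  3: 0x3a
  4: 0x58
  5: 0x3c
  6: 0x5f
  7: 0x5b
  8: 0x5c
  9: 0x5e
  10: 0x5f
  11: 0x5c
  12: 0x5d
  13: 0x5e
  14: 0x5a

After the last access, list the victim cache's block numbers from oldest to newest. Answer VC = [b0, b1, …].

#0 0x5f→b11/s1 MISS; vc=[]
#1 0x5a→b11/s1 L1-HIT; vc=[]
#2 0x5e→b11/s1 L1-HIT; vc=[]
#3 0x3a→b7/s1 MISS; vc=[11]
#4 0x58→b11/s1 VC-HIT; vc=[7]
#5 0x3c→b7/s1 VC-HIT; vc=[11]
#6 0x5f→b11/s1 VC-HIT; vc=[7]
#7 0x5b→b11/s1 L1-HIT; vc=[7]
#8 0x5c→b11/s1 L1-HIT; vc=[7]
#9 0x5e→b11/s1 L1-HIT; vc=[7]
#10 0x5f→b11/s1 L1-HIT; vc=[7]
#11 0x5c→b11/s1 L1-HIT; vc=[7]
#12 0x5d→b11/s1 L1-HIT; vc=[7]
#13 0x5e→b11/s1 L1-HIT; vc=[7]
#14 0x5a→b11/s1 L1-HIT; vc=[7]

VC = [7]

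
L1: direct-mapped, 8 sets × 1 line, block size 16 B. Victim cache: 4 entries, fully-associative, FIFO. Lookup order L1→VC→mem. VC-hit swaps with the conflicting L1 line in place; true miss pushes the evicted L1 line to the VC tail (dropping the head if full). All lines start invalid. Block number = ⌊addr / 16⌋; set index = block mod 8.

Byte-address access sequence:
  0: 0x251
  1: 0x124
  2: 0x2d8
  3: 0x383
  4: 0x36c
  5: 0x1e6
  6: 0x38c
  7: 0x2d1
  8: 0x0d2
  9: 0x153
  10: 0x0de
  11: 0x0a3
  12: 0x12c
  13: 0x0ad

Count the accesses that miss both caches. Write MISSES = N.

#0 0x251→b37/s5 MISS; vc=[]
#1 0x124→b18/s2 MISS; vc=[]
#2 0x2d8→b45/s5 MISS; vc=[37]
#3 0x383→b56/s0 MISS; vc=[37]
#4 0x36c→b54/s6 MISS; vc=[37]
#5 0x1e6→b30/s6 MISS; vc=[37,54]
#6 0x38c→b56/s0 L1-HIT; vc=[37,54]
#7 0x2d1→b45/s5 L1-HIT; vc=[37,54]
#8 0xd2→b13/s5 MISS; vc=[37,54,45]
#9 0x153→b21/s5 MISS; vc=[37,54,45,13]
#10 0xde→b13/s5 VC-HIT; vc=[37,54,45,21]
#11 0xa3→b10/s2 MISS; vc=[54,45,21,18]
#12 0x12c→b18/s2 VC-HIT; vc=[54,45,21,10]
#13 0xad→b10/s2 VC-HIT; vc=[54,45,21,18]

MISSES = 9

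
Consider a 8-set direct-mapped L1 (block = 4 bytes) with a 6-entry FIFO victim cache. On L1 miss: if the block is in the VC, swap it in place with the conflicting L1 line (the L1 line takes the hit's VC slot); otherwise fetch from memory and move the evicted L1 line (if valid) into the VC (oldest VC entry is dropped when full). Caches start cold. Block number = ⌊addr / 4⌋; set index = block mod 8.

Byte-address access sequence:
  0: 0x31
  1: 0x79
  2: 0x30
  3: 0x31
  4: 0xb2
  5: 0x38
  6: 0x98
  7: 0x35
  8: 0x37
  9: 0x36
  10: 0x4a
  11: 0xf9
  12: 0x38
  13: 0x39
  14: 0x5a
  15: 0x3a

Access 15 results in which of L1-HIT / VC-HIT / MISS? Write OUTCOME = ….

OUTCOME = VC-HIT

0: 0x31 (blk 12, set 4) → MISS  vc=[]
1: 0x79 (blk 30, set 6) → MISS  vc=[]
2: 0x30 (blk 12, set 4) → L1-HIT  vc=[]
3: 0x31 (blk 12, set 4) → L1-HIT  vc=[]
4: 0xb2 (blk 44, set 4) → MISS  vc=[12]
5: 0x38 (blk 14, set 6) → MISS  vc=[12, 30]
6: 0x98 (blk 38, set 6) → MISS  vc=[12, 30, 14]
7: 0x35 (blk 13, set 5) → MISS  vc=[12, 30, 14]
8: 0x37 (blk 13, set 5) → L1-HIT  vc=[12, 30, 14]
9: 0x36 (blk 13, set 5) → L1-HIT  vc=[12, 30, 14]
10: 0x4a (blk 18, set 2) → MISS  vc=[12, 30, 14]
11: 0xf9 (blk 62, set 6) → MISS  vc=[12, 30, 14, 38]
12: 0x38 (blk 14, set 6) → VC-HIT  vc=[12, 30, 62, 38]
13: 0x39 (blk 14, set 6) → L1-HIT  vc=[12, 30, 62, 38]
14: 0x5a (blk 22, set 6) → MISS  vc=[12, 30, 62, 38, 14]
15: 0x3a (blk 14, set 6) → VC-HIT  vc=[12, 30, 62, 38, 22]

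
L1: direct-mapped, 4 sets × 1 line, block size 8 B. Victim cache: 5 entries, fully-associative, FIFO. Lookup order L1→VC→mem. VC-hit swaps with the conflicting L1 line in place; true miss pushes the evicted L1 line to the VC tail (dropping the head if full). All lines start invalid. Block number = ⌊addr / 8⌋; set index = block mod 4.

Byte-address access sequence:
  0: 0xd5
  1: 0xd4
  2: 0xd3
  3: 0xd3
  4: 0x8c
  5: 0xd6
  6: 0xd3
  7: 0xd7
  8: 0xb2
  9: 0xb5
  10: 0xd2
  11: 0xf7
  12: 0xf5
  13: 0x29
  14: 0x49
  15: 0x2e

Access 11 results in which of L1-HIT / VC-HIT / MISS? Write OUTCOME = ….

OUTCOME = MISS

  [0] addr=0xd5 blk=26 s=2: MISS | VC []
  [1] addr=0xd4 blk=26 s=2: L1-HIT | VC []
  [2] addr=0xd3 blk=26 s=2: L1-HIT | VC []
  [3] addr=0xd3 blk=26 s=2: L1-HIT | VC []
  [4] addr=0x8c blk=17 s=1: MISS | VC []
  [5] addr=0xd6 blk=26 s=2: L1-HIT | VC []
  [6] addr=0xd3 blk=26 s=2: L1-HIT | VC []
  [7] addr=0xd7 blk=26 s=2: L1-HIT | VC []
  [8] addr=0xb2 blk=22 s=2: MISS | VC [26]
  [9] addr=0xb5 blk=22 s=2: L1-HIT | VC [26]
  [10] addr=0xd2 blk=26 s=2: VC-HIT | VC [22]
  [11] addr=0xf7 blk=30 s=2: MISS | VC [22, 26]
  [12] addr=0xf5 blk=30 s=2: L1-HIT | VC [22, 26]
  [13] addr=0x29 blk=5 s=1: MISS | VC [22, 26, 17]
  [14] addr=0x49 blk=9 s=1: MISS | VC [22, 26, 17, 5]
  [15] addr=0x2e blk=5 s=1: VC-HIT | VC [22, 26, 17, 9]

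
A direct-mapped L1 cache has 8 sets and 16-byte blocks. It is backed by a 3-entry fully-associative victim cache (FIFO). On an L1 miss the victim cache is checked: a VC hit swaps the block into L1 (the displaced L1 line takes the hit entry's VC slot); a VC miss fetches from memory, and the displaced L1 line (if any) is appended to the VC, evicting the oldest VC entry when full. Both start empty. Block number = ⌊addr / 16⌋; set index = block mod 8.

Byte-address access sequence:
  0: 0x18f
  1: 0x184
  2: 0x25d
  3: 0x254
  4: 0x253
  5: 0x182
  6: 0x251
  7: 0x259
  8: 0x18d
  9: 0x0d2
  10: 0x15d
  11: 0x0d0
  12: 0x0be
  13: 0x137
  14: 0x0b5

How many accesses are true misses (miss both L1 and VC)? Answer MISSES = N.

0: 0x18f (blk 24, set 0) → MISS  vc=[]
1: 0x184 (blk 24, set 0) → L1-HIT  vc=[]
2: 0x25d (blk 37, set 5) → MISS  vc=[]
3: 0x254 (blk 37, set 5) → L1-HIT  vc=[]
4: 0x253 (blk 37, set 5) → L1-HIT  vc=[]
5: 0x182 (blk 24, set 0) → L1-HIT  vc=[]
6: 0x251 (blk 37, set 5) → L1-HIT  vc=[]
7: 0x259 (blk 37, set 5) → L1-HIT  vc=[]
8: 0x18d (blk 24, set 0) → L1-HIT  vc=[]
9: 0xd2 (blk 13, set 5) → MISS  vc=[37]
10: 0x15d (blk 21, set 5) → MISS  vc=[37, 13]
11: 0xd0 (blk 13, set 5) → VC-HIT  vc=[37, 21]
12: 0xbe (blk 11, set 3) → MISS  vc=[37, 21]
13: 0x137 (blk 19, set 3) → MISS  vc=[37, 21, 11]
14: 0xb5 (blk 11, set 3) → VC-HIT  vc=[37, 21, 19]

MISSES = 6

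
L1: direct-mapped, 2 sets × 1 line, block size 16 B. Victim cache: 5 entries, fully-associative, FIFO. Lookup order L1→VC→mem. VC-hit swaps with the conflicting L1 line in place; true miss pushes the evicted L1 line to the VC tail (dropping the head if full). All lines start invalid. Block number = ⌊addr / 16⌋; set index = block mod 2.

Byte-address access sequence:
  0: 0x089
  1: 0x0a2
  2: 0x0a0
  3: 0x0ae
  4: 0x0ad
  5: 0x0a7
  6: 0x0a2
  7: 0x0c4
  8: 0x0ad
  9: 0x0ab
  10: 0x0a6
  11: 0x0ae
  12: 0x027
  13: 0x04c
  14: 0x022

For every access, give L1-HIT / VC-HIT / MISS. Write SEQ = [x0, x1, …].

SEQ = [MISS, MISS, L1-HIT, L1-HIT, L1-HIT, L1-HIT, L1-HIT, MISS, VC-HIT, L1-HIT, L1-HIT, L1-HIT, MISS, MISS, VC-HIT]

0: 0x89 (blk 8, set 0) → MISS  vc=[]
1: 0xa2 (blk 10, set 0) → MISS  vc=[8]
2: 0xa0 (blk 10, set 0) → L1-HIT  vc=[8]
3: 0xae (blk 10, set 0) → L1-HIT  vc=[8]
4: 0xad (blk 10, set 0) → L1-HIT  vc=[8]
5: 0xa7 (blk 10, set 0) → L1-HIT  vc=[8]
6: 0xa2 (blk 10, set 0) → L1-HIT  vc=[8]
7: 0xc4 (blk 12, set 0) → MISS  vc=[8, 10]
8: 0xad (blk 10, set 0) → VC-HIT  vc=[8, 12]
9: 0xab (blk 10, set 0) → L1-HIT  vc=[8, 12]
10: 0xa6 (blk 10, set 0) → L1-HIT  vc=[8, 12]
11: 0xae (blk 10, set 0) → L1-HIT  vc=[8, 12]
12: 0x27 (blk 2, set 0) → MISS  vc=[8, 12, 10]
13: 0x4c (blk 4, set 0) → MISS  vc=[8, 12, 10, 2]
14: 0x22 (blk 2, set 0) → VC-HIT  vc=[8, 12, 10, 4]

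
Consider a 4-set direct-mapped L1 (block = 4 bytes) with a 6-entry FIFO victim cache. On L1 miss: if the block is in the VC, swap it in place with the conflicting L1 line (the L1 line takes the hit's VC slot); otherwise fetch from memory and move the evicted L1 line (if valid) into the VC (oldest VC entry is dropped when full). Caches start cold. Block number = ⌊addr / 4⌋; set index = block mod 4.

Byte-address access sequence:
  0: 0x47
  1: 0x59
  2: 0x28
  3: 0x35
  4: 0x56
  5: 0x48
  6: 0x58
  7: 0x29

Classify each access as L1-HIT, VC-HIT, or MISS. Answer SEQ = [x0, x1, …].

0: 0x47 (blk 17, set 1) → MISS  vc=[]
1: 0x59 (blk 22, set 2) → MISS  vc=[]
2: 0x28 (blk 10, set 2) → MISS  vc=[22]
3: 0x35 (blk 13, set 1) → MISS  vc=[22, 17]
4: 0x56 (blk 21, set 1) → MISS  vc=[22, 17, 13]
5: 0x48 (blk 18, set 2) → MISS  vc=[22, 17, 13, 10]
6: 0x58 (blk 22, set 2) → VC-HIT  vc=[18, 17, 13, 10]
7: 0x29 (blk 10, set 2) → VC-HIT  vc=[18, 17, 13, 22]

SEQ = [MISS, MISS, MISS, MISS, MISS, MISS, VC-HIT, VC-HIT]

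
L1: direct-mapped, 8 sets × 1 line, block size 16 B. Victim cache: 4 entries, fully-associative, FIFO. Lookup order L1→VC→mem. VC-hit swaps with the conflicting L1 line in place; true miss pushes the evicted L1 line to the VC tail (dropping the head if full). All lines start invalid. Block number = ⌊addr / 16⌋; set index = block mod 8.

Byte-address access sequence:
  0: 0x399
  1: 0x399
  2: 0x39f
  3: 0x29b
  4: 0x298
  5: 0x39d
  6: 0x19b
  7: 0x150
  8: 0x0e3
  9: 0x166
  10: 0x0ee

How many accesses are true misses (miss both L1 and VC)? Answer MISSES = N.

  [0] addr=0x399 blk=57 s=1: MISS | VC []
  [1] addr=0x399 blk=57 s=1: L1-HIT | VC []
  [2] addr=0x39f blk=57 s=1: L1-HIT | VC []
  [3] addr=0x29b blk=41 s=1: MISS | VC [57]
  [4] addr=0x298 blk=41 s=1: L1-HIT | VC [57]
  [5] addr=0x39d blk=57 s=1: VC-HIT | VC [41]
  [6] addr=0x19b blk=25 s=1: MISS | VC [41, 57]
  [7] addr=0x150 blk=21 s=5: MISS | VC [41, 57]
  [8] addr=0xe3 blk=14 s=6: MISS | VC [41, 57]
  [9] addr=0x166 blk=22 s=6: MISS | VC [41, 57, 14]
  [10] addr=0xee blk=14 s=6: VC-HIT | VC [41, 57, 22]

MISSES = 6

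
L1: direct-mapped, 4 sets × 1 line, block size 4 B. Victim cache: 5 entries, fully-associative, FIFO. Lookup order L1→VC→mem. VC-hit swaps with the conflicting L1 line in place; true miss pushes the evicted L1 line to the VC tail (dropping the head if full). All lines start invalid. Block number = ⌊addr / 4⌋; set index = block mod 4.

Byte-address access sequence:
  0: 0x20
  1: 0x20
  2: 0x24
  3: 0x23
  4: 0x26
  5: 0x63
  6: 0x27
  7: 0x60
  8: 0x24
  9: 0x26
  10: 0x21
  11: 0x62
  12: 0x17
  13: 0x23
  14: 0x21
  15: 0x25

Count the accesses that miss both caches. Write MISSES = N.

  [0] addr=0x20 blk=8 s=0: MISS | VC []
  [1] addr=0x20 blk=8 s=0: L1-HIT | VC []
  [2] addr=0x24 blk=9 s=1: MISS | VC []
  [3] addr=0x23 blk=8 s=0: L1-HIT | VC []
  [4] addr=0x26 blk=9 s=1: L1-HIT | VC []
  [5] addr=0x63 blk=24 s=0: MISS | VC [8]
  [6] addr=0x27 blk=9 s=1: L1-HIT | VC [8]
  [7] addr=0x60 blk=24 s=0: L1-HIT | VC [8]
  [8] addr=0x24 blk=9 s=1: L1-HIT | VC [8]
  [9] addr=0x26 blk=9 s=1: L1-HIT | VC [8]
  [10] addr=0x21 blk=8 s=0: VC-HIT | VC [24]
  [11] addr=0x62 blk=24 s=0: VC-HIT | VC [8]
  [12] addr=0x17 blk=5 s=1: MISS | VC [8, 9]
  [13] addr=0x23 blk=8 s=0: VC-HIT | VC [24, 9]
  [14] addr=0x21 blk=8 s=0: L1-HIT | VC [24, 9]
  [15] addr=0x25 blk=9 s=1: VC-HIT | VC [24, 5]

MISSES = 4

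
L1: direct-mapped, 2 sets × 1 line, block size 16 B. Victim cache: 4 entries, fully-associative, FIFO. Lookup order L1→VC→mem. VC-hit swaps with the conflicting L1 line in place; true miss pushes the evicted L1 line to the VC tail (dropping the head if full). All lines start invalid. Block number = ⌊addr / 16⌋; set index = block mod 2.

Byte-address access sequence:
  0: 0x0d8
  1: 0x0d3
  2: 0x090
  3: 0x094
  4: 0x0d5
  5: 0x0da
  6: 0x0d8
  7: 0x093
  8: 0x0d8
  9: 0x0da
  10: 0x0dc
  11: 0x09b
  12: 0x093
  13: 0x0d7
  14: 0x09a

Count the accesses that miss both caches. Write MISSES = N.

0: 0xd8 (blk 13, set 1) → MISS  vc=[]
1: 0xd3 (blk 13, set 1) → L1-HIT  vc=[]
2: 0x90 (blk 9, set 1) → MISS  vc=[13]
3: 0x94 (blk 9, set 1) → L1-HIT  vc=[13]
4: 0xd5 (blk 13, set 1) → VC-HIT  vc=[9]
5: 0xda (blk 13, set 1) → L1-HIT  vc=[9]
6: 0xd8 (blk 13, set 1) → L1-HIT  vc=[9]
7: 0x93 (blk 9, set 1) → VC-HIT  vc=[13]
8: 0xd8 (blk 13, set 1) → VC-HIT  vc=[9]
9: 0xda (blk 13, set 1) → L1-HIT  vc=[9]
10: 0xdc (blk 13, set 1) → L1-HIT  vc=[9]
11: 0x9b (blk 9, set 1) → VC-HIT  vc=[13]
12: 0x93 (blk 9, set 1) → L1-HIT  vc=[13]
13: 0xd7 (blk 13, set 1) → VC-HIT  vc=[9]
14: 0x9a (blk 9, set 1) → VC-HIT  vc=[13]

MISSES = 2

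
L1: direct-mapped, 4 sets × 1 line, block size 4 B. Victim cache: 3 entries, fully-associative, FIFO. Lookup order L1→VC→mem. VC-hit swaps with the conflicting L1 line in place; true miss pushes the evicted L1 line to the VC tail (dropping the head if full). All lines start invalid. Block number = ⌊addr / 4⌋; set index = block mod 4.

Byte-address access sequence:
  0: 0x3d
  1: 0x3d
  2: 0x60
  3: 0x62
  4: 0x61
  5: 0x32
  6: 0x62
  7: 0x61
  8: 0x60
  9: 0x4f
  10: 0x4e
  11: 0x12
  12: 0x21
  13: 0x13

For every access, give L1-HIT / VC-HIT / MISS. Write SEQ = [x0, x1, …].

SEQ = [MISS, L1-HIT, MISS, L1-HIT, L1-HIT, MISS, VC-HIT, L1-HIT, L1-HIT, MISS, L1-HIT, MISS, MISS, VC-HIT]

  [0] addr=0x3d blk=15 s=3: MISS | VC []
  [1] addr=0x3d blk=15 s=3: L1-HIT | VC []
  [2] addr=0x60 blk=24 s=0: MISS | VC []
  [3] addr=0x62 blk=24 s=0: L1-HIT | VC []
  [4] addr=0x61 blk=24 s=0: L1-HIT | VC []
  [5] addr=0x32 blk=12 s=0: MISS | VC [24]
  [6] addr=0x62 blk=24 s=0: VC-HIT | VC [12]
  [7] addr=0x61 blk=24 s=0: L1-HIT | VC [12]
  [8] addr=0x60 blk=24 s=0: L1-HIT | VC [12]
  [9] addr=0x4f blk=19 s=3: MISS | VC [12, 15]
  [10] addr=0x4e blk=19 s=3: L1-HIT | VC [12, 15]
  [11] addr=0x12 blk=4 s=0: MISS | VC [12, 15, 24]
  [12] addr=0x21 blk=8 s=0: MISS | VC [15, 24, 4]
  [13] addr=0x13 blk=4 s=0: VC-HIT | VC [15, 24, 8]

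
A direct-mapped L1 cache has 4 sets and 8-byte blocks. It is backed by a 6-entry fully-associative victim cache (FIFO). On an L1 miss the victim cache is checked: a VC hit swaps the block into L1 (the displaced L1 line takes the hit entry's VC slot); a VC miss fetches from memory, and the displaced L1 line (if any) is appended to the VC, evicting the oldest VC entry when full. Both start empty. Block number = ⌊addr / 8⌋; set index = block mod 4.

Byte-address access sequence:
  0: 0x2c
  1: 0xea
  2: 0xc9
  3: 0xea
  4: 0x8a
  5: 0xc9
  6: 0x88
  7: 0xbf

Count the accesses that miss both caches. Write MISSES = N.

MISSES = 5

0: 0x2c (blk 5, set 1) → MISS  vc=[]
1: 0xea (blk 29, set 1) → MISS  vc=[5]
2: 0xc9 (blk 25, set 1) → MISS  vc=[5, 29]
3: 0xea (blk 29, set 1) → VC-HIT  vc=[5, 25]
4: 0x8a (blk 17, set 1) → MISS  vc=[5, 25, 29]
5: 0xc9 (blk 25, set 1) → VC-HIT  vc=[5, 17, 29]
6: 0x88 (blk 17, set 1) → VC-HIT  vc=[5, 25, 29]
7: 0xbf (blk 23, set 3) → MISS  vc=[5, 25, 29]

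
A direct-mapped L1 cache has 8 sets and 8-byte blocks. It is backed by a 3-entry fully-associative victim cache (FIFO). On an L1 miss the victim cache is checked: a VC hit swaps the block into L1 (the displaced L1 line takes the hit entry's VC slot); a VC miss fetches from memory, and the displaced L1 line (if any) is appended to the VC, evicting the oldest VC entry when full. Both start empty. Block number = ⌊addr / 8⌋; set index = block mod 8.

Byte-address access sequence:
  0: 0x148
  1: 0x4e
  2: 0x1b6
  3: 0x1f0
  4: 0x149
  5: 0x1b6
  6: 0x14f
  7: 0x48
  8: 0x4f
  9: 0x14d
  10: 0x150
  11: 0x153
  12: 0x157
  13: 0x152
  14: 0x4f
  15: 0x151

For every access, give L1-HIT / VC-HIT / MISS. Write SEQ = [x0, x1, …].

SEQ = [MISS, MISS, MISS, MISS, VC-HIT, VC-HIT, L1-HIT, VC-HIT, L1-HIT, VC-HIT, MISS, L1-HIT, L1-HIT, L1-HIT, VC-HIT, L1-HIT]

0: 0x148 (blk 41, set 1) → MISS  vc=[]
1: 0x4e (blk 9, set 1) → MISS  vc=[41]
2: 0x1b6 (blk 54, set 6) → MISS  vc=[41]
3: 0x1f0 (blk 62, set 6) → MISS  vc=[41, 54]
4: 0x149 (blk 41, set 1) → VC-HIT  vc=[9, 54]
5: 0x1b6 (blk 54, set 6) → VC-HIT  vc=[9, 62]
6: 0x14f (blk 41, set 1) → L1-HIT  vc=[9, 62]
7: 0x48 (blk 9, set 1) → VC-HIT  vc=[41, 62]
8: 0x4f (blk 9, set 1) → L1-HIT  vc=[41, 62]
9: 0x14d (blk 41, set 1) → VC-HIT  vc=[9, 62]
10: 0x150 (blk 42, set 2) → MISS  vc=[9, 62]
11: 0x153 (blk 42, set 2) → L1-HIT  vc=[9, 62]
12: 0x157 (blk 42, set 2) → L1-HIT  vc=[9, 62]
13: 0x152 (blk 42, set 2) → L1-HIT  vc=[9, 62]
14: 0x4f (blk 9, set 1) → VC-HIT  vc=[41, 62]
15: 0x151 (blk 42, set 2) → L1-HIT  vc=[41, 62]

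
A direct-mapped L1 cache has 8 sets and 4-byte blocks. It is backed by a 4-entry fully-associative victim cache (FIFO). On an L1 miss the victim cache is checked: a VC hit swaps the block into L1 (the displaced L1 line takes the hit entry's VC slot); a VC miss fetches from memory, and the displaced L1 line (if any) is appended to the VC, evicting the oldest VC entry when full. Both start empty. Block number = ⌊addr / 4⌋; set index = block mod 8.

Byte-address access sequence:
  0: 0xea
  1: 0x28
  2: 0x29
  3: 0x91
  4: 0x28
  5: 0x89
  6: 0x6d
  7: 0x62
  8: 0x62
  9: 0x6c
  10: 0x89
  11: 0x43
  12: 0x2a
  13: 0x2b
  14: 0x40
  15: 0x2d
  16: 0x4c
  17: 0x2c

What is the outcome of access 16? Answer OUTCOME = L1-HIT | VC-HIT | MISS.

OUTCOME = MISS

0: 0xea (blk 58, set 2) → MISS  vc=[]
1: 0x28 (blk 10, set 2) → MISS  vc=[58]
2: 0x29 (blk 10, set 2) → L1-HIT  vc=[58]
3: 0x91 (blk 36, set 4) → MISS  vc=[58]
4: 0x28 (blk 10, set 2) → L1-HIT  vc=[58]
5: 0x89 (blk 34, set 2) → MISS  vc=[58, 10]
6: 0x6d (blk 27, set 3) → MISS  vc=[58, 10]
7: 0x62 (blk 24, set 0) → MISS  vc=[58, 10]
8: 0x62 (blk 24, set 0) → L1-HIT  vc=[58, 10]
9: 0x6c (blk 27, set 3) → L1-HIT  vc=[58, 10]
10: 0x89 (blk 34, set 2) → L1-HIT  vc=[58, 10]
11: 0x43 (blk 16, set 0) → MISS  vc=[58, 10, 24]
12: 0x2a (blk 10, set 2) → VC-HIT  vc=[58, 34, 24]
13: 0x2b (blk 10, set 2) → L1-HIT  vc=[58, 34, 24]
14: 0x40 (blk 16, set 0) → L1-HIT  vc=[58, 34, 24]
15: 0x2d (blk 11, set 3) → MISS  vc=[58, 34, 24, 27]
16: 0x4c (blk 19, set 3) → MISS  vc=[34, 24, 27, 11]
17: 0x2c (blk 11, set 3) → VC-HIT  vc=[34, 24, 27, 19]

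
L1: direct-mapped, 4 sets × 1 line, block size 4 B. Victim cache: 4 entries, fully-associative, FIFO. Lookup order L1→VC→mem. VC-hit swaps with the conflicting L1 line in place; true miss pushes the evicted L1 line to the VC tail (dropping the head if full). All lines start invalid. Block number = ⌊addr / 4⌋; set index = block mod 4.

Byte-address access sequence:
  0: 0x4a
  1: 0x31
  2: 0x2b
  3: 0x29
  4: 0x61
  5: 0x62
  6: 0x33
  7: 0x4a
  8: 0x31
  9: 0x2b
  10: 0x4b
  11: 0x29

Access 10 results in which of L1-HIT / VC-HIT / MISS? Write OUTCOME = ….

  [0] addr=0x4a blk=18 s=2: MISS | VC []
  [1] addr=0x31 blk=12 s=0: MISS | VC []
  [2] addr=0x2b blk=10 s=2: MISS | VC [18]
  [3] addr=0x29 blk=10 s=2: L1-HIT | VC [18]
  [4] addr=0x61 blk=24 s=0: MISS | VC [18, 12]
  [5] addr=0x62 blk=24 s=0: L1-HIT | VC [18, 12]
  [6] addr=0x33 blk=12 s=0: VC-HIT | VC [18, 24]
  [7] addr=0x4a blk=18 s=2: VC-HIT | VC [10, 24]
  [8] addr=0x31 blk=12 s=0: L1-HIT | VC [10, 24]
  [9] addr=0x2b blk=10 s=2: VC-HIT | VC [18, 24]
  [10] addr=0x4b blk=18 s=2: VC-HIT | VC [10, 24]
  [11] addr=0x29 blk=10 s=2: VC-HIT | VC [18, 24]

OUTCOME = VC-HIT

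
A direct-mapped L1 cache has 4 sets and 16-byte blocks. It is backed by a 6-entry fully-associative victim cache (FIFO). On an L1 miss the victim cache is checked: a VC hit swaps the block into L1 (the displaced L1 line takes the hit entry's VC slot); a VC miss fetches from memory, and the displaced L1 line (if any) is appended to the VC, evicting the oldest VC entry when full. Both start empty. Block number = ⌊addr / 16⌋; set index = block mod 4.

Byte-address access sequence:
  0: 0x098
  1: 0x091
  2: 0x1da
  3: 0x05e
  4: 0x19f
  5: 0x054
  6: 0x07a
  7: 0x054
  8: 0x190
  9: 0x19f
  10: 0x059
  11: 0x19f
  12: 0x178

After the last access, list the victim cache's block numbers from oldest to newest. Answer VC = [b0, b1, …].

VC = [9, 29, 5, 7]

#0 0x98→b9/s1 MISS; vc=[]
#1 0x91→b9/s1 L1-HIT; vc=[]
#2 0x1da→b29/s1 MISS; vc=[9]
#3 0x5e→b5/s1 MISS; vc=[9,29]
#4 0x19f→b25/s1 MISS; vc=[9,29,5]
#5 0x54→b5/s1 VC-HIT; vc=[9,29,25]
#6 0x7a→b7/s3 MISS; vc=[9,29,25]
#7 0x54→b5/s1 L1-HIT; vc=[9,29,25]
#8 0x190→b25/s1 VC-HIT; vc=[9,29,5]
#9 0x19f→b25/s1 L1-HIT; vc=[9,29,5]
#10 0x59→b5/s1 VC-HIT; vc=[9,29,25]
#11 0x19f→b25/s1 VC-HIT; vc=[9,29,5]
#12 0x178→b23/s3 MISS; vc=[9,29,5,7]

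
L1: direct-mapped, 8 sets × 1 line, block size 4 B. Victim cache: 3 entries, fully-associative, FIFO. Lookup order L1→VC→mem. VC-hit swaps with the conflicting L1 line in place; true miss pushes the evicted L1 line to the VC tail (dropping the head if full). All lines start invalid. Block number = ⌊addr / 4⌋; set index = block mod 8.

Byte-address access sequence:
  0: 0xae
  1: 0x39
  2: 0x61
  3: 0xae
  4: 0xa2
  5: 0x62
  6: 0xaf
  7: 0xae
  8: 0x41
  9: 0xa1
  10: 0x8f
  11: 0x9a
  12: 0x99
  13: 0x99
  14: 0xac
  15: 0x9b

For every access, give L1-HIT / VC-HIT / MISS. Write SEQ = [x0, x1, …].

#0 0xae→b43/s3 MISS; vc=[]
#1 0x39→b14/s6 MISS; vc=[]
#2 0x61→b24/s0 MISS; vc=[]
#3 0xae→b43/s3 L1-HIT; vc=[]
#4 0xa2→b40/s0 MISS; vc=[24]
#5 0x62→b24/s0 VC-HIT; vc=[40]
#6 0xaf→b43/s3 L1-HIT; vc=[40]
#7 0xae→b43/s3 L1-HIT; vc=[40]
#8 0x41→b16/s0 MISS; vc=[40,24]
#9 0xa1→b40/s0 VC-HIT; vc=[16,24]
#10 0x8f→b35/s3 MISS; vc=[16,24,43]
#11 0x9a→b38/s6 MISS; vc=[24,43,14]
#12 0x99→b38/s6 L1-HIT; vc=[24,43,14]
#13 0x99→b38/s6 L1-HIT; vc=[24,43,14]
#14 0xac→b43/s3 VC-HIT; vc=[24,35,14]
#15 0x9b→b38/s6 L1-HIT; vc=[24,35,14]

SEQ = [MISS, MISS, MISS, L1-HIT, MISS, VC-HIT, L1-HIT, L1-HIT, MISS, VC-HIT, MISS, MISS, L1-HIT, L1-HIT, VC-HIT, L1-HIT]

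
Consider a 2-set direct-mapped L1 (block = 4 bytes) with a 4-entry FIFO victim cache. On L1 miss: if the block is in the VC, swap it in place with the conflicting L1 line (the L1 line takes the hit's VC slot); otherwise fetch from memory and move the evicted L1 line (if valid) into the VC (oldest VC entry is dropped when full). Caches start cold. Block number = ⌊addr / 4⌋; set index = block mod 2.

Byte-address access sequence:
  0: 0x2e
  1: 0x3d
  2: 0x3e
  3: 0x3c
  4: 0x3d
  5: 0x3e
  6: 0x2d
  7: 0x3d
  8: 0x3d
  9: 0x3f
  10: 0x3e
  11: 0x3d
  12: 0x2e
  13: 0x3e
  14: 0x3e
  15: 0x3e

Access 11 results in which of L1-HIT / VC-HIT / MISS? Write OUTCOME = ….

OUTCOME = L1-HIT

0: 0x2e (blk 11, set 1) → MISS  vc=[]
1: 0x3d (blk 15, set 1) → MISS  vc=[11]
2: 0x3e (blk 15, set 1) → L1-HIT  vc=[11]
3: 0x3c (blk 15, set 1) → L1-HIT  vc=[11]
4: 0x3d (blk 15, set 1) → L1-HIT  vc=[11]
5: 0x3e (blk 15, set 1) → L1-HIT  vc=[11]
6: 0x2d (blk 11, set 1) → VC-HIT  vc=[15]
7: 0x3d (blk 15, set 1) → VC-HIT  vc=[11]
8: 0x3d (blk 15, set 1) → L1-HIT  vc=[11]
9: 0x3f (blk 15, set 1) → L1-HIT  vc=[11]
10: 0x3e (blk 15, set 1) → L1-HIT  vc=[11]
11: 0x3d (blk 15, set 1) → L1-HIT  vc=[11]
12: 0x2e (blk 11, set 1) → VC-HIT  vc=[15]
13: 0x3e (blk 15, set 1) → VC-HIT  vc=[11]
14: 0x3e (blk 15, set 1) → L1-HIT  vc=[11]
15: 0x3e (blk 15, set 1) → L1-HIT  vc=[11]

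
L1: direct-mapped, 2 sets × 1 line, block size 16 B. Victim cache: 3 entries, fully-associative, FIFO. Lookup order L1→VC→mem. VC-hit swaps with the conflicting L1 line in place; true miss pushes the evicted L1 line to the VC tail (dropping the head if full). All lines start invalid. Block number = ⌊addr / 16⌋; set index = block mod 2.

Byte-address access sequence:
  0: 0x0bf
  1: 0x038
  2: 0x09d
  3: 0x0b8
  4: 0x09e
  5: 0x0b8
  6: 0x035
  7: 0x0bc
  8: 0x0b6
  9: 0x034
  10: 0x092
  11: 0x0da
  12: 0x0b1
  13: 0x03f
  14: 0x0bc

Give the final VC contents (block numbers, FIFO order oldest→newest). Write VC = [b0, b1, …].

VC = [3, 13, 9]

#0 0xbf→b11/s1 MISS; vc=[]
#1 0x38→b3/s1 MISS; vc=[11]
#2 0x9d→b9/s1 MISS; vc=[11,3]
#3 0xb8→b11/s1 VC-HIT; vc=[9,3]
#4 0x9e→b9/s1 VC-HIT; vc=[11,3]
#5 0xb8→b11/s1 VC-HIT; vc=[9,3]
#6 0x35→b3/s1 VC-HIT; vc=[9,11]
#7 0xbc→b11/s1 VC-HIT; vc=[9,3]
#8 0xb6→b11/s1 L1-HIT; vc=[9,3]
#9 0x34→b3/s1 VC-HIT; vc=[9,11]
#10 0x92→b9/s1 VC-HIT; vc=[3,11]
#11 0xda→b13/s1 MISS; vc=[3,11,9]
#12 0xb1→b11/s1 VC-HIT; vc=[3,13,9]
#13 0x3f→b3/s1 VC-HIT; vc=[11,13,9]
#14 0xbc→b11/s1 VC-HIT; vc=[3,13,9]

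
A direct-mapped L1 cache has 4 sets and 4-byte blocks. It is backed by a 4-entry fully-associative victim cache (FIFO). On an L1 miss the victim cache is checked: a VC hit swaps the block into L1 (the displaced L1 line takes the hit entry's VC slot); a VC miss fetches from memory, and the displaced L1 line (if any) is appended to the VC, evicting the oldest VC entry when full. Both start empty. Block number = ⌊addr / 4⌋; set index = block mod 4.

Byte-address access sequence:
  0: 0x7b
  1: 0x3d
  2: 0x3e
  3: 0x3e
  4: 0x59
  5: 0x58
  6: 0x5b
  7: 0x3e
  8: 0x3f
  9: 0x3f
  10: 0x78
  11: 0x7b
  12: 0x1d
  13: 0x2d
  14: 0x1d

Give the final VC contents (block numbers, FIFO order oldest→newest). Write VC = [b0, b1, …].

VC = [22, 15, 11]

0: 0x7b (blk 30, set 2) → MISS  vc=[]
1: 0x3d (blk 15, set 3) → MISS  vc=[]
2: 0x3e (blk 15, set 3) → L1-HIT  vc=[]
3: 0x3e (blk 15, set 3) → L1-HIT  vc=[]
4: 0x59 (blk 22, set 2) → MISS  vc=[30]
5: 0x58 (blk 22, set 2) → L1-HIT  vc=[30]
6: 0x5b (blk 22, set 2) → L1-HIT  vc=[30]
7: 0x3e (blk 15, set 3) → L1-HIT  vc=[30]
8: 0x3f (blk 15, set 3) → L1-HIT  vc=[30]
9: 0x3f (blk 15, set 3) → L1-HIT  vc=[30]
10: 0x78 (blk 30, set 2) → VC-HIT  vc=[22]
11: 0x7b (blk 30, set 2) → L1-HIT  vc=[22]
12: 0x1d (blk 7, set 3) → MISS  vc=[22, 15]
13: 0x2d (blk 11, set 3) → MISS  vc=[22, 15, 7]
14: 0x1d (blk 7, set 3) → VC-HIT  vc=[22, 15, 11]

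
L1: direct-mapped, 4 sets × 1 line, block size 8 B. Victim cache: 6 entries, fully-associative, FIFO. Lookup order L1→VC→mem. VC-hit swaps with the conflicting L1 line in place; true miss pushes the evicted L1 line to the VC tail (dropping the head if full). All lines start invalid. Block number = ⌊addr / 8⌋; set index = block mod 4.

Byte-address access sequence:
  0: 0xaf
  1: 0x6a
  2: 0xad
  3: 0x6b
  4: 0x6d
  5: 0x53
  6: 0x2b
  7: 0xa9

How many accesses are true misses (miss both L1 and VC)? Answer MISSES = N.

#0 0xaf→b21/s1 MISS; vc=[]
#1 0x6a→b13/s1 MISS; vc=[21]
#2 0xad→b21/s1 VC-HIT; vc=[13]
#3 0x6b→b13/s1 VC-HIT; vc=[21]
#4 0x6d→b13/s1 L1-HIT; vc=[21]
#5 0x53→b10/s2 MISS; vc=[21]
#6 0x2b→b5/s1 MISS; vc=[21,13]
#7 0xa9→b21/s1 VC-HIT; vc=[5,13]

MISSES = 4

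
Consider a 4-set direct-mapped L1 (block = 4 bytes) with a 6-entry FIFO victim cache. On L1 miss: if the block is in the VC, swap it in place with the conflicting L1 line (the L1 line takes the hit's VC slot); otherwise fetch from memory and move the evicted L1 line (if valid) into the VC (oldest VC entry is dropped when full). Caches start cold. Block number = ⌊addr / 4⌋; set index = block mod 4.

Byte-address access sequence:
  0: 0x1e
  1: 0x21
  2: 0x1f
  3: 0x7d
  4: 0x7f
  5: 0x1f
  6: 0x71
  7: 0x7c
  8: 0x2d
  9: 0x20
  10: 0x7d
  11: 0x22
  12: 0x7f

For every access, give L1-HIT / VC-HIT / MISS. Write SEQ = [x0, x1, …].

  [0] addr=0x1e blk=7 s=3: MISS | VC []
  [1] addr=0x21 blk=8 s=0: MISS | VC []
  [2] addr=0x1f blk=7 s=3: L1-HIT | VC []
  [3] addr=0x7d blk=31 s=3: MISS | VC [7]
  [4] addr=0x7f blk=31 s=3: L1-HIT | VC [7]
  [5] addr=0x1f blk=7 s=3: VC-HIT | VC [31]
  [6] addr=0x71 blk=28 s=0: MISS | VC [31, 8]
  [7] addr=0x7c blk=31 s=3: VC-HIT | VC [7, 8]
  [8] addr=0x2d blk=11 s=3: MISS | VC [7, 8, 31]
  [9] addr=0x20 blk=8 s=0: VC-HIT | VC [7, 28, 31]
  [10] addr=0x7d blk=31 s=3: VC-HIT | VC [7, 28, 11]
  [11] addr=0x22 blk=8 s=0: L1-HIT | VC [7, 28, 11]
  [12] addr=0x7f blk=31 s=3: L1-HIT | VC [7, 28, 11]

SEQ = [MISS, MISS, L1-HIT, MISS, L1-HIT, VC-HIT, MISS, VC-HIT, MISS, VC-HIT, VC-HIT, L1-HIT, L1-HIT]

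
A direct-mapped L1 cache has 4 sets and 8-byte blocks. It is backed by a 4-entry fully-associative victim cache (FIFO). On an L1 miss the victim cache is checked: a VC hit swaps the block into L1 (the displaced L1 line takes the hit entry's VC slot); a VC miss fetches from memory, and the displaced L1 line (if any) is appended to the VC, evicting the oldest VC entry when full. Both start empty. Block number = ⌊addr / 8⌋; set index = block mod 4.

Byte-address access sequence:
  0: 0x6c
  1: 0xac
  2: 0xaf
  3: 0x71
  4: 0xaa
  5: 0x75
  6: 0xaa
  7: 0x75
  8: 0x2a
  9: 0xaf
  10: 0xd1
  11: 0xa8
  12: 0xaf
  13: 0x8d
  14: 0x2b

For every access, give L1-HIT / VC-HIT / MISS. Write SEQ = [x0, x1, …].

SEQ = [MISS, MISS, L1-HIT, MISS, L1-HIT, L1-HIT, L1-HIT, L1-HIT, MISS, VC-HIT, MISS, L1-HIT, L1-HIT, MISS, VC-HIT]

0: 0x6c (blk 13, set 1) → MISS  vc=[]
1: 0xac (blk 21, set 1) → MISS  vc=[13]
2: 0xaf (blk 21, set 1) → L1-HIT  vc=[13]
3: 0x71 (blk 14, set 2) → MISS  vc=[13]
4: 0xaa (blk 21, set 1) → L1-HIT  vc=[13]
5: 0x75 (blk 14, set 2) → L1-HIT  vc=[13]
6: 0xaa (blk 21, set 1) → L1-HIT  vc=[13]
7: 0x75 (blk 14, set 2) → L1-HIT  vc=[13]
8: 0x2a (blk 5, set 1) → MISS  vc=[13, 21]
9: 0xaf (blk 21, set 1) → VC-HIT  vc=[13, 5]
10: 0xd1 (blk 26, set 2) → MISS  vc=[13, 5, 14]
11: 0xa8 (blk 21, set 1) → L1-HIT  vc=[13, 5, 14]
12: 0xaf (blk 21, set 1) → L1-HIT  vc=[13, 5, 14]
13: 0x8d (blk 17, set 1) → MISS  vc=[13, 5, 14, 21]
14: 0x2b (blk 5, set 1) → VC-HIT  vc=[13, 17, 14, 21]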